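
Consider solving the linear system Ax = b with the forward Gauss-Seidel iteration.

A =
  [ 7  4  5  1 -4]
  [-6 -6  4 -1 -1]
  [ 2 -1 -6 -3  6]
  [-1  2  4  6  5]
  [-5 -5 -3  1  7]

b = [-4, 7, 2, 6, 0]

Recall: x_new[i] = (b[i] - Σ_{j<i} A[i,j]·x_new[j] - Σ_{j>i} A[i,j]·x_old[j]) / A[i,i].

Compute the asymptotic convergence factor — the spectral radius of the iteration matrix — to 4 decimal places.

Let D = diag(7, -6, -6, 6, 7); L, U the strict triangles.
GS T = -(D+L)⁻¹U: row 0 first, T[0,4] = -(-4)/(7) = +0.5714; later rows by forward substitution.
  T[0,:] = [+0.0000, -0.5714, -0.7143, -0.1429, +0.5714]
  T[1,:] = [+0.0000, +0.5714, +1.3810, -0.0238, -0.7381]
  T[2,:] = [+0.0000, -0.2857, -0.4683, -0.5437, +1.3135]
  T[3,:] = [+0.0000, -0.0952, -0.2672, +0.3466, -1.3677]
  T[4,:] = [+0.0000, -0.1088, +0.3137, -0.4015, +0.6393]
eigenvalue magnitudes: 1.4752, 0.4281, 0.4237, 0.4237, 0.0000.
ρ(T) = max|λ| = 1.4752; 1.4752 > 1, so it fails to converge.

1.4752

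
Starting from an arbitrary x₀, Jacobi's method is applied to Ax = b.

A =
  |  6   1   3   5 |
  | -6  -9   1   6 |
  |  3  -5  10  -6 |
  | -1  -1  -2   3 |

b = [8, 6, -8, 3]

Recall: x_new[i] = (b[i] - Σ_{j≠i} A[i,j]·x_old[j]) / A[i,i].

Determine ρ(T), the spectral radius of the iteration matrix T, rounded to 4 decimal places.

1.1533

Diagonal D = diag(6, -9, 10, 3); L, U strict lower/upper.
Jacobi: T = -D⁻¹(L+U), T[0,2] = -(3)/(6) = -0.5000; T[0,0] = 0.
  T[0,:] = [+0.0000 -0.1667 -0.5000 -0.8333]
  T[1,:] = [-0.6667 +0.0000 +0.1111 +0.6667]
  T[2,:] = [-0.3000 +0.5000 +0.0000 +0.6000]
  T[3,:] = [+0.3333 +0.3333 +0.6667 +0.0000]
|eigenvalues of T|: 1.1533, 0.6160, 0.6160, 0.3695.
ρ(T) = max|λ| = 1.1533; 1.1533 > 1: divergent.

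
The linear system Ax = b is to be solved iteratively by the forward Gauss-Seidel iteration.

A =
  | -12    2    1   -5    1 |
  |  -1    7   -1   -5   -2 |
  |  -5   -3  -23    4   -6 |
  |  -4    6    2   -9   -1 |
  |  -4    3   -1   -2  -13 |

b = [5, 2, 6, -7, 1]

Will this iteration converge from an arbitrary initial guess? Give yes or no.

yes

Split A = D + L + U, D = diag(-12, 7, -23, -9, -13).
T_GS = -(D+L)⁻¹U: row 0 first, T[0,1] = -(2)/(-12) = +0.1667; later rows by forward substitution.
  T[0,:] = [+0.0000 +0.1667 +0.0833 -0.4167 +0.0833]
  T[1,:] = [+0.0000 +0.0238 +0.1548 +0.6548 +0.2976]
  T[2,:] = [+0.0000 -0.0393 -0.0383 +0.1791 -0.3178]
  T[3,:] = [+0.0000 -0.0669 +0.0576 +0.6615 -0.0204]
  T[4,:] = [+0.0000 -0.0325 +0.0042 +0.1638 +0.0706]
|eigenvalues of T|: 0.5709, 0.0986, 0.0986, 0.0255, 0.0000.
spectral radius ρ = 0.5709; 0.5709 < 1, so it converges for any x₀.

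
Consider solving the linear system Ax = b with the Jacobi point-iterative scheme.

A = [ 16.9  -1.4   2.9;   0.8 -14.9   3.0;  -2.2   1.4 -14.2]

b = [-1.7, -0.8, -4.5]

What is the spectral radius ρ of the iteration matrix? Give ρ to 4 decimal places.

0.2542

Diagonal D = diag(16.9, -14.9, -14.2); L, U strict lower/upper.
Jacobi T = -D⁻¹(L+U): T[0,1] = -(-1.4)/(16.9) = +0.0828; T[0,0] = 0.
  T[0,:] = [+0.0000  +0.0828  -0.1716]
  T[1,:] = [+0.0537  +0.0000  +0.2013]
  T[2,:] = [-0.1549  +0.0986  +0.0000]
eigenvalue magnitudes: 0.2542, 0.1763, 0.0779.
spectral radius ρ = 0.2542; 0.2542 < 1: convergent.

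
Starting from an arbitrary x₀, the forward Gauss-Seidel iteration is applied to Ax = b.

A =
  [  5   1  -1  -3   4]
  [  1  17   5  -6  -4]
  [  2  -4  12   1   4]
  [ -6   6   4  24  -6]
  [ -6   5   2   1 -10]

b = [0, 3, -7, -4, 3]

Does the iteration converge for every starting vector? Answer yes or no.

yes

A = D + L + U where D = diag(5, 17, 12, 24, -10).
T_GS = -(D+L)⁻¹U: row 0 first, T[0,2] = -(-1)/(5) = +0.2000; later rows by forward substitution.
  T[0,:] = [+0.0000  -0.2000  +0.2000  +0.6000  -0.8000]
  T[1,:] = [+0.0000  +0.0118  -0.3059  +0.3176  +0.2824]
  T[2,:] = [+0.0000  +0.0373  -0.1353  -0.0775  -0.1059]
  T[3,:] = [+0.0000  -0.0592  +0.1490  +0.0835  -0.0029]
  T[4,:] = [+0.0000  +0.1274  -0.2851  -0.2083  +0.5997]
|eigenvalues of T|: 0.6974, 0.1778, 0.1778, 0.0333, 0.0000.
ρ = 0.6974; 0.6974 < 1: convergent.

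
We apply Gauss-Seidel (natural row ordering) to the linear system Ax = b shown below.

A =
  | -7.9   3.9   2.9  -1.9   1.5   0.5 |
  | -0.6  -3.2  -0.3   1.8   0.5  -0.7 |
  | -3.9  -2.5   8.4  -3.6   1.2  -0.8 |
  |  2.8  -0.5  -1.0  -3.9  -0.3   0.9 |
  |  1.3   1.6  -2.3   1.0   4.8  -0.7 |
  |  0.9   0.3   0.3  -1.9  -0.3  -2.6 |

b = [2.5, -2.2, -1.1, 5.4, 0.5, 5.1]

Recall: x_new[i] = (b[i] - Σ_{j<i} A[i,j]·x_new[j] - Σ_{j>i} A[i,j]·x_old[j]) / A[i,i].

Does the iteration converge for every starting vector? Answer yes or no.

yes

Split A = D + L + U, D = diag(-7.9, -3.2, 8.4, -3.9, 4.8, -2.6).
T_GS = -(D+L)⁻¹U: row 0 first, T[0,1] = -(3.9)/(-7.9) = +0.4937; later rows by forward substitution.
  T[0,:] = [+0.0000, +0.4937, +0.3671, -0.2405, +0.1899, +0.0633]
  T[1,:] = [+0.0000, -0.0926, -0.1626, +0.6076, +0.1206, -0.2306]
  T[2,:] = [+0.0000, +0.2017, +0.1220, +0.4977, -0.0188, +0.0560]
  T[3,:] = [+0.0000, +0.3146, +0.2531, -0.3782, +0.0487, +0.2914]
  T[4,:] = [+0.0000, -0.0718, -0.0395, +0.1799, -0.1108, +0.1717]
  T[5,:] = [+0.0000, -0.0381, -0.0580, +0.2999, +0.0546, -0.2310]
|λ(T)| sorted: 0.8987, 0.3987, 0.2058, 0.0323, 0.0323, 0.0000.
spectral radius ρ = 0.8987; 0.8987 < 1 ⇒ converges.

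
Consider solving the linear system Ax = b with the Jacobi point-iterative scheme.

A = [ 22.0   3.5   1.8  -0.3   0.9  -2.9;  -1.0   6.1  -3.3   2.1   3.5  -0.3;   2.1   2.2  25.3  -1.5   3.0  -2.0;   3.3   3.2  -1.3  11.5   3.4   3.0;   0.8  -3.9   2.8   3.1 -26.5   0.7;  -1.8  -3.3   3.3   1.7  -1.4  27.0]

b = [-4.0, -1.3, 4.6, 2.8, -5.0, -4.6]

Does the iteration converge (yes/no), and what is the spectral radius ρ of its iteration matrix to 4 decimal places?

yes, ρ = 0.3621

Write A = D+L+U with D = diag(22, 6.1, 25.3, 11.5, -26.5, 27).
T_J = -D⁻¹(L+U): T[1,2] = -(-3.3)/(6.1) = +0.5410; T[1,1] = 0.
  T[0,:] = [+0.0000, -0.1591, -0.0818, +0.0136, -0.0409, +0.1318]
  T[1,:] = [+0.1639, +0.0000, +0.5410, -0.3443, -0.5738, +0.0492]
  T[2,:] = [-0.0830, -0.0870, +0.0000, +0.0593, -0.1186, +0.0791]
  T[3,:] = [-0.2870, -0.2783, +0.1130, +0.0000, -0.2957, -0.2609]
  T[4,:] = [+0.0302, -0.1472, +0.1057, +0.1170, +0.0000, +0.0264]
  T[5,:] = [+0.0667, +0.1222, -0.1222, -0.0630, +0.0519, +0.0000]
|roots of det(T-λI)|: 0.3621, 0.2702, 0.2702, 0.2305, 0.1825, 0.0891.
spectral radius ρ = 0.3621; 0.3621 < 1 ⇒ converges.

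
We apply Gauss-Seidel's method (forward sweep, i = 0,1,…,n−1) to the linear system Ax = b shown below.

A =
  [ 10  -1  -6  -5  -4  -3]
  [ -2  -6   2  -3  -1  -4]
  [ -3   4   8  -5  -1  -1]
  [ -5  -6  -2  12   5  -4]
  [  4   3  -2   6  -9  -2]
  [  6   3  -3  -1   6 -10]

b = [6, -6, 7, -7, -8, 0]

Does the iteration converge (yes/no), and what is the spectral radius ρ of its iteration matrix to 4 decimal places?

Diagonal D = diag(10, -6, 8, 12, -9, -10); L, U strict lower/upper.
T_GS = -(D+L)⁻¹U: row 0 first, T[0,5] = -(-3)/(10) = +0.3000; later rows by forward substitution.
  T[0,:] = [+0.0000 +0.1000 +0.6000 +0.5000 +0.4000 +0.3000]
  T[1,:] = [+0.0000 -0.0333 +0.1333 -0.6667 -0.3000 -0.7667]
  T[2,:] = [+0.0000 +0.0542 +0.1583 +1.1458 +0.4250 +0.6208]
  T[3,:] = [+0.0000 +0.0340 +0.3431 +0.0660 -0.3292 +0.1785]
  T[4,:] = [+0.0000 +0.0440 +0.5046 -0.2106 -0.2361 -0.3634]
  T[5,:] = [+0.0000 +0.0567 +0.6210 -0.3767 -0.0862 -0.4722]
|λ(T)| sorted: 1.2435, 0.8681, 0.2199, 0.2199, 0.0222, 0.0000.
spectral radius ρ = 1.2435; 1.2435 > 1, so it fails to converge.

no, ρ = 1.2435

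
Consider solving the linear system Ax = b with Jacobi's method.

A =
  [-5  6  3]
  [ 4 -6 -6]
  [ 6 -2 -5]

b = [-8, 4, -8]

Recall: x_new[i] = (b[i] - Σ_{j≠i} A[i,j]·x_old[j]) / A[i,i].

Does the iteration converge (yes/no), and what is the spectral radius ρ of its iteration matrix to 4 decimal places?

no, ρ = 1.6927

Split A = D + L + U, D = diag(-5, -6, -5).
T_J = -D⁻¹(L+U): T[2,1] = -(-2)/(-5) = -0.4000; T[2,2] = 0.
  T[0,:] = [+0.0000 +1.2000 +0.6000]
  T[1,:] = [+0.6667 +0.0000 -1.0000]
  T[2,:] = [+1.2000 -0.4000 +0.0000]
moduli |λ_i(T)| = 1.6927, 0.9722, 0.9722.
ρ = 1.6927; 1.6927 > 1, so it fails to converge.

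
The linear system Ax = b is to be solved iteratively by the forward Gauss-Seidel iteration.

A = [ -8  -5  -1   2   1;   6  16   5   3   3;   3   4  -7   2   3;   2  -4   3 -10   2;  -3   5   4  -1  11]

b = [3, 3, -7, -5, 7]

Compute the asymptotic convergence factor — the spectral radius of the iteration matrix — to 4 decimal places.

0.7994

Write A = D+L+U with D = diag(-8, 16, -7, -10, 11).
T_GS = -(D+L)⁻¹U: row 0 first, T[0,2] = -(-1)/(-8) = -0.1250; later rows by forward substitution.
  T[0,:] = [+0.0000, -0.6250, -0.1250, +0.2500, +0.1250]
  T[1,:] = [+0.0000, +0.2344, -0.2656, -0.2812, -0.2344]
  T[2,:] = [+0.0000, -0.1339, -0.2054, +0.2321, +0.3482]
  T[3,:] = [+0.0000, -0.2589, +0.0196, +0.2321, +0.4232]
  T[4,:] = [+0.0000, -0.2518, +0.1631, +0.1327, +0.0525]
eigenvalue magnitudes: 0.7994, 0.2217, 0.1482, 0.1159, 0.0000.
spectral radius ρ = 0.7994; 0.7994 < 1 ⇒ converges.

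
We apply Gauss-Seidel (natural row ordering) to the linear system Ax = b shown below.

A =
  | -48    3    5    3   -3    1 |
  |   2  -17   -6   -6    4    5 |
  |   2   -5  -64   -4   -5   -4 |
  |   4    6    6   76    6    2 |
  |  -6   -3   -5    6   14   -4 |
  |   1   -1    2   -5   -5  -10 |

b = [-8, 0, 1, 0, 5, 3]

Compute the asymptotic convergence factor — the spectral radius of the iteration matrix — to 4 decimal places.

0.2018

Diagonal D = diag(-48, -17, -64, 76, 14, -10); L, U strict lower/upper.
GS T = -(D+L)⁻¹U: row 0 first, T[0,5] = -(1)/(-48) = +0.0208; later rows by forward substitution.
  T[0,:] = [+0.0000  +0.0625  +0.1042  +0.0625  -0.0625  +0.0208]
  T[1,:] = [+0.0000  +0.0074  -0.3407  -0.3456  +0.2279  +0.2966]
  T[2,:] = [+0.0000  +0.0014  +0.0299  -0.0335  -0.0979  -0.0850]
  T[3,:] = [+0.0000  -0.0040  +0.0191  +0.0266  -0.0859  -0.0441]
  T[4,:] = [+0.0000  +0.0306  -0.0259  -0.0707  +0.0239  +0.3467]
  T[5,:] = [+0.0000  -0.0075  +0.0539  +0.0561  -0.0176  -0.1959]
|roots of det(T-λI)|: 0.2018, 0.1165, 0.0860, 0.0860, 0.0179, 0.0000.
ρ(T) = max|λ| = 0.2018; 0.2018 < 1: convergent.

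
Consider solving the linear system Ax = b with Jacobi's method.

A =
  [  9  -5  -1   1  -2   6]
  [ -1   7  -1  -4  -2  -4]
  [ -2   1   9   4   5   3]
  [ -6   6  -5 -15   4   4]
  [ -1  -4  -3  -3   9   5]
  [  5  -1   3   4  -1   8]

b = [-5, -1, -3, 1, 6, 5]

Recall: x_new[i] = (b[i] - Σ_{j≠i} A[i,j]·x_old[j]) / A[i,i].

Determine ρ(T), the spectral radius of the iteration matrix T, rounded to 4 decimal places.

A = D + L + U where D = diag(9, 7, 9, -15, 9, 8).
Jacobi T = -D⁻¹(L+U): T[5,2] = -(3)/(8) = -0.3750; T[5,5] = 0.
  T[0,:] = [+0.0000, +0.5556, +0.1111, -0.1111, +0.2222, -0.6667]
  T[1,:] = [+0.1429, +0.0000, +0.1429, +0.5714, +0.2857, +0.5714]
  T[2,:] = [+0.2222, -0.1111, +0.0000, -0.4444, -0.5556, -0.3333]
  T[3,:] = [-0.4000, +0.4000, -0.3333, +0.0000, +0.2667, +0.2667]
  T[4,:] = [+0.1111, +0.4444, +0.3333, +0.3333, +0.0000, -0.5556]
  T[5,:] = [-0.6250, +0.1250, -0.3750, -0.5000, +0.1250, +0.0000]
eigenvalue magnitudes: 1.1334, 0.6935, 0.6935, 0.3579, 0.3579, 0.0940.
spectral radius ρ = 1.1334; 1.1334 > 1: divergent.

1.1334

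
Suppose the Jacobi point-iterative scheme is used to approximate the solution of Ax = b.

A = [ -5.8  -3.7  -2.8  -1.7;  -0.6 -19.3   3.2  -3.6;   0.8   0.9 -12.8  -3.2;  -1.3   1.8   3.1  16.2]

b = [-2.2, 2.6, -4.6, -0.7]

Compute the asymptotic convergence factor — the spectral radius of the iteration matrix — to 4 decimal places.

Write A = D+L+U with D = diag(-5.8, -19.3, -12.8, 16.2).
T_J = -D⁻¹(L+U): T[3,2] = -(3.1)/(16.2) = -0.1914; T[3,3] = 0.
  T[0,:] = [+0.0000 -0.6379 -0.4828 -0.2931]
  T[1,:] = [-0.0311 +0.0000 +0.1658 -0.1865]
  T[2,:] = [+0.0625 +0.0703 +0.0000 -0.2500]
  T[3,:] = [+0.0802 -0.1111 -0.1914 +0.0000]
|λ(T)| sorted: 0.3551, 0.2364, 0.2364, 0.0902.
ρ = 0.3551; 0.3551 < 1: convergent.

0.3551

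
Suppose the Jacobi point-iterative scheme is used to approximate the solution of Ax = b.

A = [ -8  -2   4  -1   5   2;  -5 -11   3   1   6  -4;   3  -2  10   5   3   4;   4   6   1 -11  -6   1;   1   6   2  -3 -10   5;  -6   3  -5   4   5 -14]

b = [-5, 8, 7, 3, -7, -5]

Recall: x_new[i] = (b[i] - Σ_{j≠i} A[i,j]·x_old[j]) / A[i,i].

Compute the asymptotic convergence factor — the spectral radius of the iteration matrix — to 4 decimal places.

Write A = D+L+U with D = diag(-8, -11, 10, -11, -10, -14).
Jacobi T = -D⁻¹(L+U): T[4,3] = -(-3)/(-10) = -0.3000; T[4,4] = 0.
  T[0,:] = [+0.0000, -0.2500, +0.5000, -0.1250, +0.6250, +0.2500]
  T[1,:] = [-0.4545, +0.0000, +0.2727, +0.0909, +0.5455, -0.3636]
  T[2,:] = [-0.3000, +0.2000, +0.0000, -0.5000, -0.3000, -0.4000]
  T[3,:] = [+0.3636, +0.5455, +0.0909, +0.0000, -0.5455, +0.0909]
  T[4,:] = [+0.1000, +0.6000, +0.2000, -0.3000, +0.0000, +0.5000]
  T[5,:] = [-0.4286, +0.2143, -0.3571, +0.2857, +0.3571, +0.0000]
moduli |λ_i(T)| = 1.2090, 0.6171, 0.6171, 0.4569, 0.4569, 0.0256.
spectral radius ρ = 1.2090; 1.2090 > 1, so it fails to converge.

1.2090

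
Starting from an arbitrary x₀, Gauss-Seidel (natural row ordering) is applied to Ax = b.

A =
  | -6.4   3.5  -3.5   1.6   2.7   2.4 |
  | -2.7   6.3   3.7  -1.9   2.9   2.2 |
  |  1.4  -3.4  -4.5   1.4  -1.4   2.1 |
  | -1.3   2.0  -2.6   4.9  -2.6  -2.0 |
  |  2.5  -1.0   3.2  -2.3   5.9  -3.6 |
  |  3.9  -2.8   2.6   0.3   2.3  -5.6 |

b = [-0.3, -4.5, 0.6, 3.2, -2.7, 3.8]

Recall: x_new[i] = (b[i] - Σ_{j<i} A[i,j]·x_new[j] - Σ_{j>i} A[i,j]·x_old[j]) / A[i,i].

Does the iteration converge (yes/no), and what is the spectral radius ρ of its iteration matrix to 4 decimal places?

Split A = D + L + U, D = diag(-6.4, 6.3, -4.5, 4.9, 5.9, -5.6).
GS T = -(D+L)⁻¹U: row 0 first, T[0,1] = -(3.5)/(-6.4) = +0.5469; later rows by forward substitution.
  T[0,:] = [+0.0000, +0.5469, -0.5469, +0.2500, +0.4219, +0.3750]
  T[1,:] = [+0.0000, +0.2344, -0.8217, +0.4087, -0.2795, -0.1885]
  T[2,:] = [+0.0000, -0.0069, +0.4507, +0.0801, +0.0313, +0.7257]
  T[3,:] = [+0.0000, +0.0457, +0.4294, -0.0580, +0.7732, +0.9697]
  T[4,:] = [+0.0000, -0.1704, +0.0154, -0.1027, +0.0583, +0.4037]
  T[5,:] = [+0.0000, +0.1929, +0.2686, -0.0384, +0.5135, +0.9101]
|λ(T)| sorted: 1.2075, 0.4552, 0.4370, 0.3063, 0.3063, 0.0000.
ρ = 1.2075; 1.2075 > 1 ⇒ diverges.

no, ρ = 1.2075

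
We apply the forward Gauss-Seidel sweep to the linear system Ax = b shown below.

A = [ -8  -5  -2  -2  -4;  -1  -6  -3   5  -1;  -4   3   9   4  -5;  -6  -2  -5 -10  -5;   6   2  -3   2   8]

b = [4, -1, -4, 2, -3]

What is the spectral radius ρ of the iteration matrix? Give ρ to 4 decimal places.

1.1859

Let D = diag(-8, -6, 9, -10, 8); L, U the strict triangles.
T_GS = -(D+L)⁻¹U: row 0 first, T[0,2] = -(-2)/(-8) = -0.2500; later rows by forward substitution.
  T[0,:] = [+0.0000  -0.6250  -0.2500  -0.2500  -0.5000]
  T[1,:] = [+0.0000  +0.1042  -0.4583  +0.8750  -0.0833]
  T[2,:] = [+0.0000  -0.3125  +0.0417  -0.8472  +0.3611]
  T[3,:] = [+0.0000  +0.5104  +0.2208  +0.3986  -0.3639]
  T[4,:] = [+0.0000  +0.1979  +0.2625  -0.4486  +0.6222]
eigenvalue magnitudes: 1.1859, 0.5397, 0.2853, 0.2853, 0.0000.
spectral radius ρ = 1.1859; 1.1859 > 1 ⇒ diverges.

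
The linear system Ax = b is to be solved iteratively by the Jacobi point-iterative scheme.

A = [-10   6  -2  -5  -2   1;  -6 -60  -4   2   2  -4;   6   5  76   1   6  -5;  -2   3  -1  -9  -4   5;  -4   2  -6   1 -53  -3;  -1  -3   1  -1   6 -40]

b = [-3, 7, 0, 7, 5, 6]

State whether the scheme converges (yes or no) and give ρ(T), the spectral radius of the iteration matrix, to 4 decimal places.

yes, ρ = 0.3494

Let D = diag(-10, -60, 76, -9, -53, -40); L, U the strict triangles.
Jacobi T = -D⁻¹(L+U): T[1,2] = -(-4)/(-60) = -0.0667; T[1,1] = 0.
  T[0,:] = [+0.0000 +0.6000 -0.2000 -0.5000 -0.2000 +0.1000]
  T[1,:] = [-0.1000 +0.0000 -0.0667 +0.0333 +0.0333 -0.0667]
  T[2,:] = [-0.0789 -0.0658 +0.0000 -0.0132 -0.0789 +0.0658]
  T[3,:] = [-0.2222 +0.3333 -0.1111 +0.0000 -0.4444 +0.5556]
  T[4,:] = [-0.0755 +0.0377 -0.1132 +0.0189 +0.0000 -0.0566]
  T[5,:] = [-0.0250 -0.0750 +0.0250 -0.0250 +0.1500 +0.0000]
|roots of det(T-λI)|: 0.3494, 0.2579, 0.1893, 0.1893, 0.1441, 0.0877.
ρ = 0.3494; 0.3494 < 1: convergent.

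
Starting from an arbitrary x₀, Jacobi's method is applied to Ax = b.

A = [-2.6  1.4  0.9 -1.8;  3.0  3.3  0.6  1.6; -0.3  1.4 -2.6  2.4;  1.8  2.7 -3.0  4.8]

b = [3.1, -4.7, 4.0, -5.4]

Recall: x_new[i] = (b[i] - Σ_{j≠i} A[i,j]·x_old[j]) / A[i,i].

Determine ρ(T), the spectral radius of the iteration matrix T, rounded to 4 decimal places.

Split A = D + L + U, D = diag(-2.6, 3.3, -2.6, 4.8).
T_J = -D⁻¹(L+U): T[1,3] = -(1.6)/(3.3) = -0.4848; T[1,1] = 0.
  T[0,:] = [+0.0000 +0.5385 +0.3462 -0.6923]
  T[1,:] = [-0.9091 +0.0000 -0.1818 -0.4848]
  T[2,:] = [-0.1154 +0.5385 +0.0000 +0.9231]
  T[3,:] = [-0.3750 -0.5625 +0.6250 +0.0000]
eigenvalue magnitudes: 1.2137, 0.9096, 0.8453, 0.8453.
ρ(T) = max|λ| = 1.2137; 1.2137 > 1 ⇒ diverges.

1.2137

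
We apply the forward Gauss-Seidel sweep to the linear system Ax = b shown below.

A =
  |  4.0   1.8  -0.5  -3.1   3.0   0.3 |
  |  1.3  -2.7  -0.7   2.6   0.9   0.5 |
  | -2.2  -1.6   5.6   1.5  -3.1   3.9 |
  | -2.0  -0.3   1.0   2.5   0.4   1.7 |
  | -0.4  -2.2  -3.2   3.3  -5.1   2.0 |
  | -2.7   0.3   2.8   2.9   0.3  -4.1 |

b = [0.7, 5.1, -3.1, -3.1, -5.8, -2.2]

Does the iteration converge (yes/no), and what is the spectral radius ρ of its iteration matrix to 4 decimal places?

no, ρ = 1.1338

Diagonal D = diag(4, -2.7, 5.6, 2.5, -5.1, -4.1); L, U strict lower/upper.
Gauss-Seidel: T = -(D+L)⁻¹U, row 0 first, T[0,3] = -(-3.1)/(4) = +0.7750; later rows by forward substitution.
  T[0,:] = [+0.0000  -0.4500  +0.1250  +0.7750  -0.7500  -0.0750]
  T[1,:] = [+0.0000  -0.2167  -0.1991  +1.3361  -0.0278  +0.1491]
  T[2,:] = [+0.0000  -0.2387  -0.0078  +0.4184  +0.2510  -0.6833]
  T[3,:] = [+0.0000  -0.2905  +0.0792  +0.6130  -0.8637  -0.4488]
  T[4,:] = [+0.0000  +0.0905  +0.1322  -0.5030  -0.6456  +0.4721]
  T[5,:] = [+0.0000  -0.0814  -0.0365  +0.2699  +0.0051  -0.6892]
moduli |λ_i(T)| = 1.1338, 0.4695, 0.4695, 0.4261, 0.0121, 0.0000.
ρ(T) = max|λ| = 1.1338; 1.1338 > 1 ⇒ diverges.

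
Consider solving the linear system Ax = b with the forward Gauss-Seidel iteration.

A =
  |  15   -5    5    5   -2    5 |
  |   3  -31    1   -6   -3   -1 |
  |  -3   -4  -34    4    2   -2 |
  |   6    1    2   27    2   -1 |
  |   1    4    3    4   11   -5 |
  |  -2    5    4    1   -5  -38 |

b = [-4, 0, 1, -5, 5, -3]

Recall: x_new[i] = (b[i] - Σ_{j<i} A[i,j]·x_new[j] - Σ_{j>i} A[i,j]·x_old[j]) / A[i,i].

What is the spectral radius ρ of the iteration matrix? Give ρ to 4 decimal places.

Split A = D + L + U, D = diag(15, -31, -34, 27, 11, -38).
Gauss-Seidel: T = -(D+L)⁻¹U, row 0 first, T[0,3] = -(5)/(15) = -0.3333; later rows by forward substitution.
  T[0,:] = [+0.0000 +0.3333 -0.3333 -0.3333 +0.1333 -0.3333]
  T[1,:] = [+0.0000 +0.0323 +0.0000 -0.2258 -0.0839 -0.0645]
  T[2,:] = [+0.0000 -0.0332 +0.0294 +0.1736 +0.0569 -0.0218]
  T[3,:] = [+0.0000 -0.0728 +0.0719 +0.0696 -0.1048 +0.1151]
  T[4,:] = [+0.0000 -0.0065 -0.0039 +0.0398 +0.0410 +0.4724]
  T[5,:] = [+0.0000 -0.0179 +0.0230 +0.0027 -0.0202 -0.0524]
|λ(T)| sorted: 0.2246, 0.1420, 0.1420, 0.0610, 0.0081, 0.0000.
ρ(T) = max|λ| = 0.2246; 0.2246 < 1: convergent.

0.2246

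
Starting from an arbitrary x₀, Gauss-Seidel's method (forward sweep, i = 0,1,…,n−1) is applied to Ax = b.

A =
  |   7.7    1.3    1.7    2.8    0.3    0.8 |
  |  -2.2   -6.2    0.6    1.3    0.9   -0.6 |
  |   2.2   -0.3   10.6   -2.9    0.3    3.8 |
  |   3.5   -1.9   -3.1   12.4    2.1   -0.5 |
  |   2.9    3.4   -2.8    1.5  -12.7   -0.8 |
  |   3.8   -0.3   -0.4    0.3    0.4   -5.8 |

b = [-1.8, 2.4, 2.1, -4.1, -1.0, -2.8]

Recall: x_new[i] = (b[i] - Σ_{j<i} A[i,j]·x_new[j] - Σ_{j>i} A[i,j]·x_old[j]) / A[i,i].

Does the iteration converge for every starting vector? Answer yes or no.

yes

A = D + L + U where D = diag(7.7, -6.2, 10.6, 12.4, -12.7, -5.8).
Gauss-Seidel: T = -(D+L)⁻¹U, row 0 first, T[0,2] = -(1.7)/(7.7) = -0.2208; later rows by forward substitution.
  T[0,:] = [+0.0000 -0.1688 -0.2208 -0.3636 -0.0390 -0.1039]
  T[1,:] = [+0.0000 +0.0599 +0.1751 +0.3387 +0.1590 -0.0599]
  T[2,:] = [+0.0000 +0.0367 +0.0508 +0.3586 -0.0157 -0.3386]
  T[3,:] = [+0.0000 +0.0660 +0.1018 +0.2442 -0.1379 -0.0242]
  T[4,:] = [+0.0000 -0.0228 -0.0027 -0.0426 +0.0208 -0.0310]
  T[5,:] = [+0.0000 -0.1144 -0.1521 -0.2708 -0.0384 -0.0450]
eigenvalue magnitudes: 0.5426, 0.1815, 0.0752, 0.0650, 0.0650, 0.0000.
spectral radius ρ = 0.5426; 0.5426 < 1: convergent.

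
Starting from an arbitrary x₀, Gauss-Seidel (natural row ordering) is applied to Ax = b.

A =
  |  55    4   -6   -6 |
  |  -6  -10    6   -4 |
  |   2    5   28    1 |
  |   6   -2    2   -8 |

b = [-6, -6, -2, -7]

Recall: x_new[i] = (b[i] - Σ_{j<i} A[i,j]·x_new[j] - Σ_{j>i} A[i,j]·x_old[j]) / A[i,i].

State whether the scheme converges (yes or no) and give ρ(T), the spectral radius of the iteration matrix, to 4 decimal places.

yes, ρ = 0.3035

Write A = D+L+U with D = diag(55, -10, 28, -8).
T_GS = -(D+L)⁻¹U: row 0 first, T[0,1] = -(4)/(55) = -0.0727; later rows by forward substitution.
  T[0,:] = [+0.0000 -0.0727 +0.1091 +0.1091]
  T[1,:] = [+0.0000 +0.0436 +0.5345 -0.4655]
  T[2,:] = [+0.0000 -0.0026 -0.1032 +0.0396]
  T[3,:] = [+0.0000 -0.0661 -0.0776 +0.2081]
moduli |λ_i(T)| = 0.3035, 0.1240, 0.0311, 0.0000.
spectral radius ρ = 0.3035; 0.3035 < 1, so it converges for any x₀.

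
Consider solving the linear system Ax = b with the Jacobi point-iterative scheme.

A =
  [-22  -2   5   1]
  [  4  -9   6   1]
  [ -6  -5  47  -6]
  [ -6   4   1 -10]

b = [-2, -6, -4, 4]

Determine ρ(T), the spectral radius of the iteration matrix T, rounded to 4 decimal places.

Split A = D + L + U, D = diag(-22, -9, 47, -10).
T_J = -D⁻¹(L+U): T[0,2] = -(5)/(-22) = +0.2273; T[0,0] = 0.
  T[0,:] = [+0.0000  -0.0909  +0.2273  +0.0455]
  T[1,:] = [+0.4444  +0.0000  +0.6667  +0.1111]
  T[2,:] = [+0.1277  +0.1064  +0.0000  +0.1277]
  T[3,:] = [-0.6000  +0.4000  +0.1000  +0.0000]
moduli |λ_i(T)| = 0.4654, 0.3030, 0.2791, 0.2791.
spectral radius ρ = 0.4654; 0.4654 < 1 ⇒ converges.

0.4654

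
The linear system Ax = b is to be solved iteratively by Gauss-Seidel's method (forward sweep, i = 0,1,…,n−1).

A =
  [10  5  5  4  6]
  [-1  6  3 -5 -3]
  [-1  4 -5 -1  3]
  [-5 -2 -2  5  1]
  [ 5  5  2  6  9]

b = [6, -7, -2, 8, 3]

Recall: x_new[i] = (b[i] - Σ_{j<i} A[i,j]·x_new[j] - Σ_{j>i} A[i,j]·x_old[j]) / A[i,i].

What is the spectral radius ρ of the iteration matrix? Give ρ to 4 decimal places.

Let D = diag(10, 6, -5, 5, 9); L, U the strict triangles.
T_GS = -(D+L)⁻¹U: row 0 first, T[0,1] = -(5)/(10) = -0.5000; later rows by forward substitution.
  T[0,:] = [+0.0000  -0.5000  -0.5000  -0.4000  -0.6000]
  T[1,:] = [+0.0000  -0.0833  -0.5833  +0.7667  +0.4000]
  T[2,:] = [+0.0000  +0.0333  -0.3667  +0.4933  +1.0400]
  T[3,:] = [+0.0000  -0.5200  -0.8800  +0.1040  -0.2240]
  T[4,:] = [+0.0000  +0.6633  +1.2700  -0.3827  +0.0293]
|roots of det(T-λI)|: 1.1585, 0.6215, 0.2510, 0.0307, 0.0000.
ρ = 1.1585; 1.1585 > 1 ⇒ diverges.

1.1585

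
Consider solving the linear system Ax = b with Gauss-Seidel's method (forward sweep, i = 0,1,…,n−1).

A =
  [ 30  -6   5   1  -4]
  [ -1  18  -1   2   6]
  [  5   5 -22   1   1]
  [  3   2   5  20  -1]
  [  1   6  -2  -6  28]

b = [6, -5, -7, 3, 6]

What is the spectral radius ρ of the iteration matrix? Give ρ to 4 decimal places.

0.1638

Diagonal D = diag(30, 18, -22, 20, 28); L, U strict lower/upper.
T_GS = -(D+L)⁻¹U: row 0 first, T[0,1] = -(-6)/(30) = +0.2000; later rows by forward substitution.
  T[0,:] = [+0.0000, +0.2000, -0.1667, -0.0333, +0.1333]
  T[1,:] = [+0.0000, +0.0111, +0.0463, -0.1130, -0.3259]
  T[2,:] = [+0.0000, +0.0480, -0.0274, +0.0122, +0.0017]
  T[3,:] = [+0.0000, -0.0431, +0.0272, +0.0132, +0.0622]
  T[4,:] = [+0.0000, -0.0153, -0.0001, +0.0291, +0.0785]
|λ(T)| sorted: 0.1638, 0.0933, 0.0106, 0.0056, 0.0000.
ρ = 0.1638; 0.1638 < 1, so it converges for any x₀.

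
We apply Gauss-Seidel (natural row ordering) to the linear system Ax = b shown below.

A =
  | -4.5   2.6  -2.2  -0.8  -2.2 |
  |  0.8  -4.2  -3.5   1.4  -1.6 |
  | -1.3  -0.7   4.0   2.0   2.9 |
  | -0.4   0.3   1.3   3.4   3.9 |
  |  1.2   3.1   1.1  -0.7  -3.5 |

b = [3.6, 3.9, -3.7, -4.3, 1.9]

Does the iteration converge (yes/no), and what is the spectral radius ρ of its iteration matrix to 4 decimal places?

Let D = diag(-4.5, -4.2, 4, 3.4, -3.5); L, U the strict triangles.
Gauss-Seidel: T = -(D+L)⁻¹U, row 0 first, T[0,1] = -(2.6)/(-4.5) = +0.5778; later rows by forward substitution.
  T[0,:] = [+0.0000, +0.5778, -0.4889, -0.1778, -0.4889]
  T[1,:] = [+0.0000, +0.1101, -0.9265, +0.2995, -0.4741]
  T[2,:] = [+0.0000, +0.2070, -0.3210, -0.5054, -0.9669]
  T[3,:] = [+0.0000, -0.0209, +0.1470, +0.1459, -0.7931]
  T[4,:] = [+0.0000, +0.3648, -1.1185, +0.0163, -0.7328]
moduli |λ_i(T)| = 1.4581, 0.6635, 0.6635, 0.1475, 0.0000.
ρ(T) = max|λ| = 1.4581; 1.4581 > 1, so it fails to converge.

no, ρ = 1.4581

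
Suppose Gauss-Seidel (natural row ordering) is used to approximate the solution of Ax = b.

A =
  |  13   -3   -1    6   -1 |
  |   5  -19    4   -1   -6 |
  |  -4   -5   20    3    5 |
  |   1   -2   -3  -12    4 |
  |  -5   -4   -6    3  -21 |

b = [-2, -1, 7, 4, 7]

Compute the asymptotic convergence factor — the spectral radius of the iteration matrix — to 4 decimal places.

A = D + L + U where D = diag(13, -19, 20, -12, -21).
T_GS = -(D+L)⁻¹U: row 0 first, T[0,1] = -(-3)/(13) = +0.2308; later rows by forward substitution.
  T[0,:] = [+0.0000, +0.2308, +0.0769, -0.4615, +0.0769]
  T[1,:] = [+0.0000, +0.0607, +0.2308, -0.1741, -0.2955]
  T[2,:] = [+0.0000, +0.0613, +0.0731, -0.2858, -0.3085]
  T[3,:] = [+0.0000, -0.0062, -0.0503, +0.0620, +0.4661]
  T[4,:] = [+0.0000, -0.0849, -0.0903, +0.2336, +0.1927]
|λ(T)| sorted: 0.6288, 0.2132, 0.0657, 0.0657, 0.0000.
ρ = 0.6288; 0.6288 < 1: convergent.

0.6288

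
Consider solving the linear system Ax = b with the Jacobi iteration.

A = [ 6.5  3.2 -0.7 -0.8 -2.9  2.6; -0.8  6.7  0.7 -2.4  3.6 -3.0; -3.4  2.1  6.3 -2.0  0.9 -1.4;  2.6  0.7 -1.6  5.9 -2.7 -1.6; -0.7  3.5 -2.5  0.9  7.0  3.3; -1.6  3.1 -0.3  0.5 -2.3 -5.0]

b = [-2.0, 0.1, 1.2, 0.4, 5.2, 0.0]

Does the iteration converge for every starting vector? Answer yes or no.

no

Split A = D + L + U, D = diag(6.5, 6.7, 6.3, 5.9, 7, -5).
Jacobi T = -D⁻¹(L+U): T[1,2] = -(0.7)/(6.7) = -0.1045; T[1,1] = 0.
  T[0,:] = [+0.0000 -0.4923 +0.1077 +0.1231 +0.4462 -0.4000]
  T[1,:] = [+0.1194 +0.0000 -0.1045 +0.3582 -0.5373 +0.4478]
  T[2,:] = [+0.5397 -0.3333 +0.0000 +0.3175 -0.1429 +0.2222]
  T[3,:] = [-0.4407 -0.1186 +0.2712 +0.0000 +0.4576 +0.2712]
  T[4,:] = [+0.1000 -0.5000 +0.3571 -0.1286 +0.0000 -0.4714]
  T[5,:] = [-0.3200 +0.6200 -0.0600 +0.1000 -0.4600 +0.0000]
|eigenvalues of T|: 1.2019, 0.5017, 0.5017, 0.4839, 0.4839, 0.2808.
ρ = 1.2019; 1.2019 > 1, so it fails to converge.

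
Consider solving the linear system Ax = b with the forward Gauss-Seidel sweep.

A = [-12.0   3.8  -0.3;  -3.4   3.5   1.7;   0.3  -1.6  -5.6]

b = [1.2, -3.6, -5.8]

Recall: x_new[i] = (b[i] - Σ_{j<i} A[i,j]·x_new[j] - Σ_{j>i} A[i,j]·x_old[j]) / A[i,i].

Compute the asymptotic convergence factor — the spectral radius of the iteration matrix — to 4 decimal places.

Split A = D + L + U, D = diag(-12, 3.5, -5.6).
Gauss-Seidel: T = -(D+L)⁻¹U, row 0 first, T[0,2] = -(-0.3)/(-12) = -0.0250; later rows by forward substitution.
  T[0,:] = [+0.0000, +0.3167, -0.0250]
  T[1,:] = [+0.0000, +0.3076, -0.5100]
  T[2,:] = [+0.0000, -0.0709, +0.1444]
|λ(T)| sorted: 0.4330, 0.0190, 0.0000.
ρ(T) = max|λ| = 0.4330; 0.4330 < 1 ⇒ converges.

0.4330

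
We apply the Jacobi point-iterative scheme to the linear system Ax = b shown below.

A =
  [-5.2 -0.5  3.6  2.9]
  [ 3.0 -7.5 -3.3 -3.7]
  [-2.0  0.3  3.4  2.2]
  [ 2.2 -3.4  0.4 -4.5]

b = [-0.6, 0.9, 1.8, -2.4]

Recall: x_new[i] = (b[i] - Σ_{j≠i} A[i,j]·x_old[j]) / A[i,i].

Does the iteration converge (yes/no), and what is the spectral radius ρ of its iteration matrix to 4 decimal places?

Let D = diag(-5.2, -7.5, 3.4, -4.5); L, U the strict triangles.
Jacobi T = -D⁻¹(L+U): T[0,2] = -(3.6)/(-5.2) = +0.6923; T[0,0] = 0.
  T[0,:] = [+0.0000  -0.0962  +0.6923  +0.5577]
  T[1,:] = [+0.4000  +0.0000  -0.4400  -0.4933]
  T[2,:] = [+0.5882  -0.0882  +0.0000  -0.6471]
  T[3,:] = [+0.4889  -0.7556  +0.0889  +0.0000]
|roots of det(T-λI)|: 1.2233, 0.4775, 0.4775, 0.2938.
ρ = 1.2233; 1.2233 > 1: divergent.

no, ρ = 1.2233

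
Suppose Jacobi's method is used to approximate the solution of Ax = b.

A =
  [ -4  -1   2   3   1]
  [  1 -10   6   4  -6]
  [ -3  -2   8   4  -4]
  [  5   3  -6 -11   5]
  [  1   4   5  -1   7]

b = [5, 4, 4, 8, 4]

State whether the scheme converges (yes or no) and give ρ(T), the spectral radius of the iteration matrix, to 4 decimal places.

A = D + L + U where D = diag(-4, -10, 8, -11, 7).
Jacobi T = -D⁻¹(L+U): T[0,1] = -(-1)/(-4) = -0.2500; T[0,0] = 0.
  T[0,:] = [+0.0000, -0.2500, +0.5000, +0.7500, +0.2500]
  T[1,:] = [+0.1000, +0.0000, +0.6000, +0.4000, -0.6000]
  T[2,:] = [+0.3750, +0.2500, +0.0000, -0.5000, +0.5000]
  T[3,:] = [+0.4545, +0.2727, -0.5455, +0.0000, +0.4545]
  T[4,:] = [-0.1429, -0.5714, -0.7143, +0.1429, +0.0000]
moduli |λ_i(T)| = 1.2224, 0.7140, 0.7140, 0.5686, 0.4109.
spectral radius ρ = 1.2224; 1.2224 > 1, so it fails to converge.

no, ρ = 1.2224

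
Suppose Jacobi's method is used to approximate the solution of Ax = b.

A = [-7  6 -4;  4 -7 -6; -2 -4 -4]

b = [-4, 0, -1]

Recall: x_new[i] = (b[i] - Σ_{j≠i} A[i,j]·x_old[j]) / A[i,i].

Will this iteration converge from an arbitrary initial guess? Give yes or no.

no

Split A = D + L + U, D = diag(-7, -7, -4).
T_J = -D⁻¹(L+U): T[1,2] = -(-6)/(-7) = -0.8571; T[1,1] = 0.
  T[0,:] = [+0.0000 +0.8571 -0.5714]
  T[1,:] = [+0.5714 +0.0000 -0.8571]
  T[2,:] = [-0.5000 -1.0000 +0.0000]
|λ(T)| sorted: 1.4527, 0.9498, 0.5029.
spectral radius ρ = 1.4527; 1.4527 > 1: divergent.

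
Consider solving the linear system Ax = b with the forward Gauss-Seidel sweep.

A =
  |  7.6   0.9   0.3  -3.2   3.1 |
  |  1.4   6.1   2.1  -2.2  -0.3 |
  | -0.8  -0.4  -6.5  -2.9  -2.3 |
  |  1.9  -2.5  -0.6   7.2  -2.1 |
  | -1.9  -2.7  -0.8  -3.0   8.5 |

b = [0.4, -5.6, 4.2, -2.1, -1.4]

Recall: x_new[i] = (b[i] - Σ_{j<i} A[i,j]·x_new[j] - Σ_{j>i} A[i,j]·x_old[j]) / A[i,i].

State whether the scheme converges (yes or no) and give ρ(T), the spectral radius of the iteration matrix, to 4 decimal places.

yes, ρ = 0.5033

Diagonal D = diag(7.6, 6.1, -6.5, 7.2, 8.5); L, U strict lower/upper.
GS T = -(D+L)⁻¹U: row 0 first, T[0,3] = -(-3.2)/(7.6) = +0.4211; later rows by forward substitution.
  T[0,:] = [+0.0000 -0.1184 -0.0395 +0.4211 -0.4079]
  T[1,:] = [+0.0000 +0.0272 -0.3352 +0.2640 +0.1428]
  T[2,:] = [+0.0000 +0.0129 +0.0255 -0.5142 -0.3124]
  T[3,:] = [+0.0000 +0.0418 -0.1038 -0.0623 +0.4229]
  T[4,:] = [+0.0000 -0.0019 -0.1496 +0.1076 +0.0740]
moduli |λ_i(T)| = 0.5033, 0.2819, 0.2819, 0.0296, 0.0000.
ρ = 0.5033; 0.5033 < 1: convergent.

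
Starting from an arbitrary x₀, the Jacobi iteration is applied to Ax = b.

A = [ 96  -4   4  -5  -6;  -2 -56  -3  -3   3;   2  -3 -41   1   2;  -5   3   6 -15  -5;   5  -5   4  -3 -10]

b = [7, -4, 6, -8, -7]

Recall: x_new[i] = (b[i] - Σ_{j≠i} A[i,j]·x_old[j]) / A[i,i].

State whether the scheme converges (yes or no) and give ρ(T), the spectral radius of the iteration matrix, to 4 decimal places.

yes, ρ = 0.3989

Let D = diag(96, -56, -41, -15, -10); L, U the strict triangles.
Jacobi T = -D⁻¹(L+U): T[1,3] = -(-3)/(-56) = -0.0536; T[1,1] = 0.
  T[0,:] = [+0.0000  +0.0417  -0.0417  +0.0521  +0.0625]
  T[1,:] = [-0.0357  +0.0000  -0.0536  -0.0536  +0.0536]
  T[2,:] = [+0.0488  -0.0732  +0.0000  +0.0244  +0.0488]
  T[3,:] = [-0.3333  +0.2000  +0.4000  +0.0000  -0.3333]
  T[4,:] = [+0.5000  -0.5000  +0.4000  -0.3000  +0.0000]
|roots of det(T-λI)|: 0.3989, 0.2145, 0.2145, 0.0768, 0.0768.
spectral radius ρ = 0.3989; 0.3989 < 1: convergent.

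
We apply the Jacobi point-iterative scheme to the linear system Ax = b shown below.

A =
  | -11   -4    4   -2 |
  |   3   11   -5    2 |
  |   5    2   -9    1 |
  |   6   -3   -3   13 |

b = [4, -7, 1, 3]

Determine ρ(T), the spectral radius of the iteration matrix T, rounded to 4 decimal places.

A = D + L + U where D = diag(-11, 11, -9, 13).
T_J = -D⁻¹(L+U): T[1,3] = -(2)/(11) = -0.1818; T[1,1] = 0.
  T[0,:] = [+0.0000 -0.3636 +0.3636 -0.1818]
  T[1,:] = [-0.2727 +0.0000 +0.4545 -0.1818]
  T[2,:] = [+0.5556 +0.2222 +0.0000 +0.1111]
  T[3,:] = [-0.4615 +0.2308 +0.2308 +0.0000]
|eigenvalues of T|: 0.8322, 0.4051, 0.4051, 0.0776.
ρ = 0.8322; 0.8322 < 1, so it converges for any x₀.

0.8322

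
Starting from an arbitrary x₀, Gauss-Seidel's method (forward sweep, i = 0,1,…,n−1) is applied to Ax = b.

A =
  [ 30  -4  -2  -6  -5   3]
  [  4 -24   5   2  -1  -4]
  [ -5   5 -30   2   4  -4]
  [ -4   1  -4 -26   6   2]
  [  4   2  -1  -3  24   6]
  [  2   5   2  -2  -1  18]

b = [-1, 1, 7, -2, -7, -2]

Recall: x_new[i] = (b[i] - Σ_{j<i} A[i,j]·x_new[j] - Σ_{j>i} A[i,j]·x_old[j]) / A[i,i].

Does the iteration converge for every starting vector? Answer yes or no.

yes

Let D = diag(30, -24, -30, -26, 24, 18); L, U the strict triangles.
Gauss-Seidel: T = -(D+L)⁻¹U, row 0 first, T[0,2] = -(-2)/(30) = +0.0667; later rows by forward substitution.
  T[0,:] = [+0.0000 +0.1333 +0.0667 +0.2000 +0.1667 -0.1000]
  T[1,:] = [+0.0000 +0.0222 +0.2194 +0.1167 -0.0139 -0.1833]
  T[2,:] = [+0.0000 -0.0185 +0.0255 +0.0528 +0.1032 -0.1472]
  T[3,:] = [+0.0000 -0.0168 -0.0057 -0.0344 +0.1887 +0.1079]
  T[4,:] = [+0.0000 -0.0269 -0.0291 -0.0452 +0.0013 -0.2107]
  T[5,:] = [+0.0000 -0.0223 -0.0734 -0.0668 -0.0051 +0.0787]
|eigenvalues of T|: 0.1959, 0.1545, 0.1545, 0.0504, 0.0504, 0.0000.
ρ = 0.1959; 0.1959 < 1, so it converges for any x₀.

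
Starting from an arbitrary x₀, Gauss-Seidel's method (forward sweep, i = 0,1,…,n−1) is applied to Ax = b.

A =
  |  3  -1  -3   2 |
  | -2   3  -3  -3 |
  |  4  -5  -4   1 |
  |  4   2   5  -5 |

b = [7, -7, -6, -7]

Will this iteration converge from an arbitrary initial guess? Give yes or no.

Let D = diag(3, 3, -4, -5); L, U the strict triangles.
Gauss-Seidel: T = -(D+L)⁻¹U, row 0 first, T[0,1] = -(-1)/(3) = +0.3333; later rows by forward substitution.
  T[0,:] = [+0.0000, +0.3333, +1.0000, -0.6667]
  T[1,:] = [+0.0000, +0.2222, +1.6667, +0.5556]
  T[2,:] = [+0.0000, +0.0556, -1.0833, -1.1111]
  T[3,:] = [+0.0000, +0.4111, +0.3833, -1.4222]
|roots of det(T-λI)|: 1.5560, 0.7821, 0.0548, 0.0000.
spectral radius ρ = 1.5560; 1.5560 > 1, so it fails to converge.

no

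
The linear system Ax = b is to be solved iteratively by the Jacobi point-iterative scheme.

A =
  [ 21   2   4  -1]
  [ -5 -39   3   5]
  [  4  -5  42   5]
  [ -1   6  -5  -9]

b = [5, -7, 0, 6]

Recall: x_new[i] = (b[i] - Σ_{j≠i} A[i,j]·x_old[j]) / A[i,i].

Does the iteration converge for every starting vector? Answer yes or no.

Write A = D+L+U with D = diag(21, -39, 42, -9).
Jacobi: T = -D⁻¹(L+U), T[0,3] = -(-1)/(21) = +0.0476; T[0,0] = 0.
  T[0,:] = [+0.0000  -0.0952  -0.1905  +0.0476]
  T[1,:] = [-0.1282  +0.0000  +0.0769  +0.1282]
  T[2,:] = [-0.0952  +0.1190  +0.0000  -0.1190]
  T[3,:] = [-0.1111  +0.6667  -0.5556  +0.0000]
|eigenvalues of T|: 0.4401, 0.3018, 0.2657, 0.1274.
spectral radius ρ = 0.4401; 0.4401 < 1: convergent.

yes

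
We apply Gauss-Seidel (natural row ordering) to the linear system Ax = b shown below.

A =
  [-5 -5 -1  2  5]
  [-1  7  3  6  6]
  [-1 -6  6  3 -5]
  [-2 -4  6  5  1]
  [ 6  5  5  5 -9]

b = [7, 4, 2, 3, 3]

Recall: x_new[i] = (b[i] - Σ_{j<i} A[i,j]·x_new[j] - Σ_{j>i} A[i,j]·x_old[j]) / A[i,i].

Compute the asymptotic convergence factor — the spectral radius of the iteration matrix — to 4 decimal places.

1.3562

Write A = D+L+U with D = diag(-5, 7, 6, 5, -9).
Gauss-Seidel: T = -(D+L)⁻¹U, row 0 first, T[0,4] = -(5)/(-5) = +1.0000; later rows by forward substitution.
  T[0,:] = [+0.0000, -1.0000, -0.2000, +0.4000, +1.0000]
  T[1,:] = [+0.0000, -0.1429, -0.4571, -0.8000, -0.7143]
  T[2,:] = [+0.0000, -0.3095, -0.4905, -1.2333, +0.2857]
  T[3,:] = [+0.0000, -0.1429, +0.1429, +1.0000, -0.7143]
  T[4,:] = [+0.0000, -0.9974, -0.5804, -0.3074, +0.0317]
eigenvalue magnitudes: 1.3562, 0.9714, 0.9714, 0.0223, 0.0000.
ρ = 1.3562; 1.3562 > 1: divergent.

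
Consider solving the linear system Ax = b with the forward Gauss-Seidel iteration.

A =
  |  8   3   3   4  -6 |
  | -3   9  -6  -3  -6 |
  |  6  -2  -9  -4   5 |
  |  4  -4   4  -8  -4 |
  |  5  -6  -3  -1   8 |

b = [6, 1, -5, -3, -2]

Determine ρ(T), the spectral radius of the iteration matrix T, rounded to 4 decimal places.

Let D = diag(8, 9, -9, -8, 8); L, U the strict triangles.
GS T = -(D+L)⁻¹U: row 0 first, T[0,3] = -(4)/(8) = -0.5000; later rows by forward substitution.
  T[0,:] = [+0.0000  -0.3750  -0.3750  -0.5000  +0.7500]
  T[1,:] = [+0.0000  -0.1250  +0.5417  +0.1667  +0.9167]
  T[2,:] = [+0.0000  -0.2222  -0.3704  -0.8148  +0.8519]
  T[3,:] = [+0.0000  -0.2361  -0.6435  -0.7407  -0.1574]
  T[4,:] = [+0.0000  +0.0278  +0.4213  +0.0394  +0.5185]
|λ(T)| sorted: 1.2710, 0.8886, 0.1753, 0.1753, 0.0000.
spectral radius ρ = 1.2710; 1.2710 > 1: divergent.

1.2710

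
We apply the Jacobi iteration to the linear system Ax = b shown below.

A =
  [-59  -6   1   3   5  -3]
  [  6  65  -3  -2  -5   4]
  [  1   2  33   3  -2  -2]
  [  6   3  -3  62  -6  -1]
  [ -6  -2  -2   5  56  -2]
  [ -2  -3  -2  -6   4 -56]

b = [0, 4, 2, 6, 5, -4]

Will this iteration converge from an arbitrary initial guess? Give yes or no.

A = D + L + U where D = diag(-59, 65, 33, 62, 56, -56).
T_J = -D⁻¹(L+U): T[2,3] = -(3)/(33) = -0.0909; T[2,2] = 0.
  T[0,:] = [+0.0000 -0.1017 +0.0169 +0.0508 +0.0847 -0.0508]
  T[1,:] = [-0.0923 +0.0000 +0.0462 +0.0308 +0.0769 -0.0615]
  T[2,:] = [-0.0303 -0.0606 +0.0000 -0.0909 +0.0606 +0.0606]
  T[3,:] = [-0.0968 -0.0484 +0.0484 +0.0000 +0.0968 +0.0161]
  T[4,:] = [+0.1071 +0.0357 +0.0357 -0.0893 +0.0000 +0.0357]
  T[5,:] = [-0.0357 -0.0536 -0.0357 -0.1071 +0.0714 +0.0000]
|roots of det(T-λI)|: 0.1824, 0.1360, 0.1360, 0.0984, 0.0388, 0.0114.
spectral radius ρ = 0.1824; 0.1824 < 1, so it converges for any x₀.

yes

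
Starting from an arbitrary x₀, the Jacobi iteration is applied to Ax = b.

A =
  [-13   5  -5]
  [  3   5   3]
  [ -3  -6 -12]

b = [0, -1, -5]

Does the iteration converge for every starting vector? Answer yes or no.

Diagonal D = diag(-13, 5, -12); L, U strict lower/upper.
Jacobi T = -D⁻¹(L+U): T[0,1] = -(5)/(-13) = +0.3846; T[0,0] = 0.
  T[0,:] = [+0.0000 +0.3846 -0.3846]
  T[1,:] = [-0.6000 +0.0000 -0.6000]
  T[2,:] = [-0.2500 -0.5000 +0.0000]
|roots of det(T-λI)|: 0.5247, 0.3316, 0.3316.
ρ(T) = max|λ| = 0.5247; 0.5247 < 1, so it converges for any x₀.

yes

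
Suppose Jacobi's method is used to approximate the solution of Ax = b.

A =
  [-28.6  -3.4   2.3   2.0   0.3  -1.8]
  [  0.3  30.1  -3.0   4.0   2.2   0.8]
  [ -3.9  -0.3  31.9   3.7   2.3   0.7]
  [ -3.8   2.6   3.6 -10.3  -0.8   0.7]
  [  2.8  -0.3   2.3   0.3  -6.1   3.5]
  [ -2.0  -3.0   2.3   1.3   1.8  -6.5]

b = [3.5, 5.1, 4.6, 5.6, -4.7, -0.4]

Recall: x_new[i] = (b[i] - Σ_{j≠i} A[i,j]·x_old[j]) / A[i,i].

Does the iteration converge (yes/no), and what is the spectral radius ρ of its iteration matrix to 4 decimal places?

yes, ρ = 0.4457

A = D + L + U where D = diag(-28.6, 30.1, 31.9, -10.3, -6.1, -6.5).
Jacobi T = -D⁻¹(L+U): T[3,4] = -(-0.8)/(-10.3) = -0.0777; T[3,3] = 0.
  T[0,:] = [+0.0000, -0.1189, +0.0804, +0.0699, +0.0105, -0.0629]
  T[1,:] = [-0.0100, +0.0000, +0.0997, -0.1329, -0.0731, -0.0266]
  T[2,:] = [+0.1223, +0.0094, +0.0000, -0.1160, -0.0721, -0.0219]
  T[3,:] = [-0.3689, +0.2524, +0.3495, +0.0000, -0.0777, +0.0680]
  T[4,:] = [+0.4590, -0.0492, +0.3770, +0.0492, +0.0000, +0.5738]
  T[5,:] = [-0.3077, -0.4615, +0.3538, +0.2000, +0.2769, +0.0000]
|roots of det(T-λI)|: 0.4457, 0.3346, 0.2801, 0.2801, 0.1141, 0.0510.
ρ(T) = max|λ| = 0.4457; 0.4457 < 1, so it converges for any x₀.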